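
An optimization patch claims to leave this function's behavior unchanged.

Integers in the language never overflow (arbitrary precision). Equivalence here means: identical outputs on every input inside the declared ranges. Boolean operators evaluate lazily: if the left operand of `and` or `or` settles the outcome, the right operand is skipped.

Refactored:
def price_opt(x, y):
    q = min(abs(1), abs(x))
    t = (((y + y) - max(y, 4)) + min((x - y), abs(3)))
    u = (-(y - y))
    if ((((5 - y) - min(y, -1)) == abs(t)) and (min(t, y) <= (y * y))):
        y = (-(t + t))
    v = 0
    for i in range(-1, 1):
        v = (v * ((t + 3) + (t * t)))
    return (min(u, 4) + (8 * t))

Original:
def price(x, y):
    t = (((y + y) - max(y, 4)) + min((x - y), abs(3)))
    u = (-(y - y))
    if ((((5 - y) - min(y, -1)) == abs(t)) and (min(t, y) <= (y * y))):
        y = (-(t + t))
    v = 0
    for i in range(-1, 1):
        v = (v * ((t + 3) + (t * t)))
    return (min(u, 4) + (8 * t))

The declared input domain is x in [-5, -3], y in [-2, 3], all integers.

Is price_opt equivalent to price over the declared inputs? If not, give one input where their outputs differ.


Behavior is preserved: although constant usage differs; also min/max/abs usage differs; also statement counts differ; also local variable names differ, the outputs never diverge.
Spot check at x=-3, y=-2 — price: t = -9; u = 0; ((((5 - y) - min(y, -1)) == abs(t)) and (min(t, y) <= (y * y))) -> true; y = 18; v = 0; [i=-1]; v = 0; [i=0]; v = 0; return -72. price_opt: q = 1; t = -9; u = 0; ((((5 - y) - min(y, -1)) == abs(t)) and (min(t, y) <= (y * y))) -> true; y = 18; v = 0; [i=-1]; v = 0; [i=0]; v = 0; return -72. Both give -72.
Every one of the 18 inputs gives matching results.
verdict: equivalent


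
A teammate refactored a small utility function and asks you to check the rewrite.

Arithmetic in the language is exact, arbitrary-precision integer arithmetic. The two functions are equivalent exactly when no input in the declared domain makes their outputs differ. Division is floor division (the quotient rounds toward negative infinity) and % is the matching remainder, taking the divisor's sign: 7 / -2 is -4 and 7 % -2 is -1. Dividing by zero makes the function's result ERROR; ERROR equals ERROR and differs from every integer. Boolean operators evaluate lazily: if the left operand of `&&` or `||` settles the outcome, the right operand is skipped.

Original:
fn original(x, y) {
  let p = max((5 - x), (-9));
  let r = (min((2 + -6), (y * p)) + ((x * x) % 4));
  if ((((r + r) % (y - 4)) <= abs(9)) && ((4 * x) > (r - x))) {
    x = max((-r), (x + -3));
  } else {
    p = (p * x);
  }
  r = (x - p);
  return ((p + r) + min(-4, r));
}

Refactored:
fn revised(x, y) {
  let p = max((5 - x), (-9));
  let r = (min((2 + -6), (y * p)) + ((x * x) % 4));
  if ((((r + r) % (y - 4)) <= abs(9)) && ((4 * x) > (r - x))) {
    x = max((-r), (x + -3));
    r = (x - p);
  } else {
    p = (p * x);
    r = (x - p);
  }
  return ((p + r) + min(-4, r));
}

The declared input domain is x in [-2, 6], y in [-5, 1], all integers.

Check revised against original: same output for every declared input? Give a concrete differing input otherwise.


The two versions differ — the changes include arithmetic usage differs, and statement counts differ.
As a probe, take x=6, y=1: original runs p becomes -1; next r becomes -4; next ((((r + r) % (y - 4)) <= abs(9)) && ((4 * x) > (r - x))) evaluates to true; next x becomes 4; next r becomes 5; next final value 0; revised runs p becomes -1; next r becomes -4; next ((((r + r) % (y - 4)) <= abs(9)) && ((4 * x) > (r - x))) evaluates to true; next x becomes 4; next r becomes 5; next final value 0; both end at 0.
Across all 63 domain points the two functions coincide.
verdict: equivalent


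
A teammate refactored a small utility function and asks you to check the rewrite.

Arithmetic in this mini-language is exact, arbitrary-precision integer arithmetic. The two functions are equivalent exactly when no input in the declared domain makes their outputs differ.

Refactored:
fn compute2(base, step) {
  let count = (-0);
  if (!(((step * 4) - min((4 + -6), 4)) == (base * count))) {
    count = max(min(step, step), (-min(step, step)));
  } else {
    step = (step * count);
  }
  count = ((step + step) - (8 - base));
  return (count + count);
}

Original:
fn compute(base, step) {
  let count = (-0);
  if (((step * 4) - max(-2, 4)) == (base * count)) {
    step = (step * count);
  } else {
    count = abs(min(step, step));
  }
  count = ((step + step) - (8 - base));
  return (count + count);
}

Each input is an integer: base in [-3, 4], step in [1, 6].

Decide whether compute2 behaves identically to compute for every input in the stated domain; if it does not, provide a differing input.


On input base=-3, step=1, compute returns -22 while compute2 returns -18.
verdict: not equivalent; witness: base=-3, step=1


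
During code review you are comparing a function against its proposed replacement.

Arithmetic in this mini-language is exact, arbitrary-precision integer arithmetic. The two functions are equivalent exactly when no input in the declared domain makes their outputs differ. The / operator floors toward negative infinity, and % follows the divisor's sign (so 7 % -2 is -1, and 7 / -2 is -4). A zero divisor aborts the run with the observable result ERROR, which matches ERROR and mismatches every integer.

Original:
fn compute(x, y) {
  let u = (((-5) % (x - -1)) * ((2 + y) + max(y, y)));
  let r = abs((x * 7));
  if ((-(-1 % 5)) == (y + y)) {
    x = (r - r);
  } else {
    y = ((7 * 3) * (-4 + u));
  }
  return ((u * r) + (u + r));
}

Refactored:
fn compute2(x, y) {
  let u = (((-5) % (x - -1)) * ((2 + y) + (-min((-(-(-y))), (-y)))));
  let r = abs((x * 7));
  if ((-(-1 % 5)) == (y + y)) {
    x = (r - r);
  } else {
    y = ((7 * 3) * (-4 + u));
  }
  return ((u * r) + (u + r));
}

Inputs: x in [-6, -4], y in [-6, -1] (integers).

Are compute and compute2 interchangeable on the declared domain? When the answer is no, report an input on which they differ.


Side by side, the visible changes include: min/max/abs usage differs.
As a probe, take x=-5, y=-3: compute runs u becomes 4; next r becomes 35; next ((-(-1 % 5)) == (y + y)) evaluates to false; next y becomes 0; next final value 179; compute2 runs u becomes 4; next r becomes 35; next ((-(-1 % 5)) == (y + y)) evaluates to false; next y becomes 0; next final value 179; both end at 179.
An exhaustive pass over the 18 declared inputs shows identical outputs.
verdict: equivalent


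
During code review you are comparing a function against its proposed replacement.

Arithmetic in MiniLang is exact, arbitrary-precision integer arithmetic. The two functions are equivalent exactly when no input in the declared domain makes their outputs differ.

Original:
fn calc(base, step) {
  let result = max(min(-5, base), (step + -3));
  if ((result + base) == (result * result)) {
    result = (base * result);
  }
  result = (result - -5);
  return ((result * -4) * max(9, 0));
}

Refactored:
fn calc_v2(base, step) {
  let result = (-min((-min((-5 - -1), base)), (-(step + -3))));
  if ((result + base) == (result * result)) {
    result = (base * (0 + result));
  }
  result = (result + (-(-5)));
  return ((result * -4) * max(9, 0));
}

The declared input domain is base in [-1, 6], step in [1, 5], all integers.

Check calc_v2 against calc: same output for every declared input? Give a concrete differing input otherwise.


Equivalent. The one real change (`-5` became `-4`) has no effect anywhere in the declared ranges.
Checked all 40 inputs in the declared domain: the outputs agree on every one.
One worked example (base=6, step=3) — calc: result = 0; ((result + base) == (result * result)) -> false; result = 5; return -180; calc_v2: result = 0; ((result + base) == (result * result)) -> false; result = 5; return -180; agreement on -180.
verdict: equivalent


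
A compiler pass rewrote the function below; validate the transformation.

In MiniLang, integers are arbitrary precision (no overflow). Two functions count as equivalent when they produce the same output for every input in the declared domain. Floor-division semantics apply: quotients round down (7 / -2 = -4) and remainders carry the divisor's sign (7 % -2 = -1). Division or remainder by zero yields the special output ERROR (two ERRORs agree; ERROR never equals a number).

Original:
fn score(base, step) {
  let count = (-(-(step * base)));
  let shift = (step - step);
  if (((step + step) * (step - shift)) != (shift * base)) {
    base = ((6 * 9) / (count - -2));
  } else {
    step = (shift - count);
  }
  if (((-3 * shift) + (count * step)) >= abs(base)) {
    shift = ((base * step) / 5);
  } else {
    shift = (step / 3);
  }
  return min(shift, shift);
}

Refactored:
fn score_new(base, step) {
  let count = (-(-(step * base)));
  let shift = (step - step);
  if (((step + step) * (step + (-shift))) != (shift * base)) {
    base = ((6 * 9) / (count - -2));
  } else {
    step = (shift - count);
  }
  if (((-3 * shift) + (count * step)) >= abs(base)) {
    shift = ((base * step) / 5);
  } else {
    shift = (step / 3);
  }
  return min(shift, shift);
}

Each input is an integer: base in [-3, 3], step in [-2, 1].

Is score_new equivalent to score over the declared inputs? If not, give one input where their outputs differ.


Comparing the listings, the differences include: arithmetic usage differs.
Spot check at base=3, step=-2 — score: count becomes -6; next shift becomes 0; next (((step + step) * (step - shift)) != (shift * base)) evaluates to true; next base becomes -14; next (((-3 * shift) + (count * step)) >= abs(base)) evaluates to false; next shift becomes -1; next final value -1. score_new: count becomes -6; next shift becomes 0; next (((step + step) * (step + (-shift))) != (shift * base)) evaluates to true; next base becomes -14; next (((-3 * shift) + (count * step)) >= abs(base)) evaluates to false; next shift becomes -1; next final value -1. Both give -1.
Sweeping the whole domain (28 inputs) finds no disagreement.
verdict: equivalent


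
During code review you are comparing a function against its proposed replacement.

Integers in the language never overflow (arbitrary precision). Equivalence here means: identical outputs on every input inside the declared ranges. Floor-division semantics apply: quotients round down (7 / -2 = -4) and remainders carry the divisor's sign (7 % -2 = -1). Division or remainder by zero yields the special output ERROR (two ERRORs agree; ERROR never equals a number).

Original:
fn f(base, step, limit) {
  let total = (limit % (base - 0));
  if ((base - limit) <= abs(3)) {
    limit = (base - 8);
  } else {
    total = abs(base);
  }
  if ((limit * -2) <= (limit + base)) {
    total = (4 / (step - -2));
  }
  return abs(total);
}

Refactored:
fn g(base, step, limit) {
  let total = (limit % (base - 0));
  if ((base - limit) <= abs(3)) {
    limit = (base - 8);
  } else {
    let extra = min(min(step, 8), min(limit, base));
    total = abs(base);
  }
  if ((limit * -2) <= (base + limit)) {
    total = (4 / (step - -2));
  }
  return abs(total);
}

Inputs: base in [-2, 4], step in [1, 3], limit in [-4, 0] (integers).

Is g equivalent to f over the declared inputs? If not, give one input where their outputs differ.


Equivalent. Whatever the rewrite altered, no input in the stated domain can expose a difference.
An exhaustive pass over the 105 declared inputs shows identical outputs.
Spot check at base=4, step=3, limit=-1 — f: total becomes 3; next ((base - limit) <= abs(3)) evaluates to false; next total becomes 4; next ((limit * -2) <= (limit + base)) evaluates to true; next total becomes 0; next final value 0. g: total becomes 3; next ((base - limit) <= abs(3)) evaluates to false; next extra becomes -1; next total becomes 4; next ((limit * -2) <= (base + limit)) evaluates to true; next total becomes 0; next final value 0. Both give 0.
verdict: equivalent


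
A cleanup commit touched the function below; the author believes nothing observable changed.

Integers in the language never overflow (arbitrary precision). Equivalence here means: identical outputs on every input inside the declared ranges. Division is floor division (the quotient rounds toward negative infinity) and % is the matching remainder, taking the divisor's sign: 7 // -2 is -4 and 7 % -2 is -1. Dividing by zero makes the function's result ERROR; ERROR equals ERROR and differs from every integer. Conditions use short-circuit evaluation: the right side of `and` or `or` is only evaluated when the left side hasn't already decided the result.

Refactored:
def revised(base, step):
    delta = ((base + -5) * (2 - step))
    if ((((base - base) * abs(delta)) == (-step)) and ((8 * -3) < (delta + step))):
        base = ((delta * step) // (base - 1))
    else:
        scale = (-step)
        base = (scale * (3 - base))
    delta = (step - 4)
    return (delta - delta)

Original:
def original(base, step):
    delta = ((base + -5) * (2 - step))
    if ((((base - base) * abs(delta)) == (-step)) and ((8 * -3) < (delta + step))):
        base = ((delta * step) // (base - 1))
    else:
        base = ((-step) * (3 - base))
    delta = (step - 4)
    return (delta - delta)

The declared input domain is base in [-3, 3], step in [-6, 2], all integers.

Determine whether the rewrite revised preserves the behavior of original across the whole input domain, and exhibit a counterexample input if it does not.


Reading the diff, among the changes: local variable names differ, and statement counts differ.
As a probe, take base=3, step=2: original runs delta := 0 | ((((base - base) * abs(delta)) == (-step)) and ((8 * -3) < (delta + step))): false | base := 0 | delta := -2 | result 0; revised runs delta := 0 | ((((base - base) * abs(delta)) == (-step)) and ((8 * -3) < (delta + step))): false | scale := -2 | base := 0 | delta := -2 | result 0; both end at 0.
Sweeping the whole domain (63 inputs) finds no disagreement.
verdict: equivalent


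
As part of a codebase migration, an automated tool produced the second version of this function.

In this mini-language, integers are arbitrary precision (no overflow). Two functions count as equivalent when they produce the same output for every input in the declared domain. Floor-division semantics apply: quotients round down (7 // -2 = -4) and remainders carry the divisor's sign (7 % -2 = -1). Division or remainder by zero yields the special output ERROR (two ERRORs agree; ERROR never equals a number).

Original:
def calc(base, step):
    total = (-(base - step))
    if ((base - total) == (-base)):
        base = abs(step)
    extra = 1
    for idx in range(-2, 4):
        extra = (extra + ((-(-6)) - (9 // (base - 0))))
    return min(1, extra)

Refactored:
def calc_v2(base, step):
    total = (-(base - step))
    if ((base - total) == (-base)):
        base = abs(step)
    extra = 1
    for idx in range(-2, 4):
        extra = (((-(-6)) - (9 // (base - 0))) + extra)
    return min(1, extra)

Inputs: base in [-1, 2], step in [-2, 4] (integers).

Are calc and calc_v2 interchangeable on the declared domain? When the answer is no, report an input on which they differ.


This is a faithful refactor — same computation, different form, but the computed results match everywhere.
As a probe, take base=2, step=0: calc runs total=-2, then ((base - total) == (-base)) is false, then extra=1, then (idx=-2), then extra=3, then (idx=-1), then extra=5, then (idx=0), then extra=7, then (idx=1), then extra=9, then (idx=2), then extra=11, then (idx=3), then extra=13, then returns 1; calc_v2 runs total=-2, then ((base - total) == (-base)) is false, then extra=1, then (idx=-2), then extra=3, then (idx=-1), then extra=5, then (idx=0), then extra=7, then (idx=1), then extra=9, then (idx=2), then extra=11, then (idx=3), then extra=13, then returns 1; both end at 1.
Every one of the 28 inputs gives matching results.
verdict: equivalent


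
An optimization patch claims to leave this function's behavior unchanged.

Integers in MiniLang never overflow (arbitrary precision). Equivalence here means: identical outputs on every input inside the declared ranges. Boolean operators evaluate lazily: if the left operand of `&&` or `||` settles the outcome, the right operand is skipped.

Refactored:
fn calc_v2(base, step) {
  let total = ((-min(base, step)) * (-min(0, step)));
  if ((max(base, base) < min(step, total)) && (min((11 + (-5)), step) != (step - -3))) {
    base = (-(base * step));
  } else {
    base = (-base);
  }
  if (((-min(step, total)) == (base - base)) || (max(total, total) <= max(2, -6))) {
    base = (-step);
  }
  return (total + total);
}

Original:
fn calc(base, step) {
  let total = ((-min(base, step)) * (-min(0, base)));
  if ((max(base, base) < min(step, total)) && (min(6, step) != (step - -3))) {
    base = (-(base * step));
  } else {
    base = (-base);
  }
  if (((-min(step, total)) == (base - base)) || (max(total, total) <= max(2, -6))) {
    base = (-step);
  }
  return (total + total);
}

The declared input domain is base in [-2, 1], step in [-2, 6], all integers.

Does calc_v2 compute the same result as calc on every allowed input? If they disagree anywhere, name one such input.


At base=-2, step=-1: calc gives 8, calc_v2 gives 4.
verdict: not equivalent; witness: base=-2, step=-1


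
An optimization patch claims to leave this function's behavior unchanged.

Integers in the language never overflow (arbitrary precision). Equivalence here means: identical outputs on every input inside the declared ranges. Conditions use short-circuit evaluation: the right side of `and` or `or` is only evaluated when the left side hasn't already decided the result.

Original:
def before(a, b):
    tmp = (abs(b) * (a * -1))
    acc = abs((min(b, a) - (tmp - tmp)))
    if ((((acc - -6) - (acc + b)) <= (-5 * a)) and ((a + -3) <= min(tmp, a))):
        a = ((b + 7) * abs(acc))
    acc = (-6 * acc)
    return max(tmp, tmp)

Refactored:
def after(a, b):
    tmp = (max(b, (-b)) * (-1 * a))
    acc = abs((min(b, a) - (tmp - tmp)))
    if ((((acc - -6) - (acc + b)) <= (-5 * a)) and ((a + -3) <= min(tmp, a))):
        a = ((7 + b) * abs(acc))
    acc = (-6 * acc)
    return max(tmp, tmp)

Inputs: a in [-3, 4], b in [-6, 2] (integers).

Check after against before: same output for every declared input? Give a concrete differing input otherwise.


Changes here: min/max/abs usage differs; the full 72-point sweep finds no disagreement.
verdict: equivalent


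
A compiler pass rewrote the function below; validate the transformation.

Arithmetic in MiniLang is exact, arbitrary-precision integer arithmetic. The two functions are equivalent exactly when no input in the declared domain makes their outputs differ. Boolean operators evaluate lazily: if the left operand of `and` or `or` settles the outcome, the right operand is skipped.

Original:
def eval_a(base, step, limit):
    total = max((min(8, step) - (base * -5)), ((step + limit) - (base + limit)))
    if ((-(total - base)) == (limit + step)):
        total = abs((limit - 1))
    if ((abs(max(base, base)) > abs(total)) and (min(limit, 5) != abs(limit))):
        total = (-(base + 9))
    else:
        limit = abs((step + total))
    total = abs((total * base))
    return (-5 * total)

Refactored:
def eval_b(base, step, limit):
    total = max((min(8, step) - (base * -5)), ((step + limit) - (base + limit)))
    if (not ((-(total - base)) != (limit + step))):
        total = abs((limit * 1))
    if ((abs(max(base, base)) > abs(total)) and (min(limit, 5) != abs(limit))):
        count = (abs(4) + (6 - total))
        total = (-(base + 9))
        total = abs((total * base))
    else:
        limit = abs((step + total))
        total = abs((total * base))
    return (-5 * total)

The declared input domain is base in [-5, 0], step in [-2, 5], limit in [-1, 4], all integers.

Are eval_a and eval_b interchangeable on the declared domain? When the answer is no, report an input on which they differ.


Run the pair on base=-2, step=-2, limit=0.
eval_a: total=0, then ((-(total - base)) == (limit + step)) is true, then total=1, then ((abs(max(base, base)) > abs(total)) and (min(limit, 5) != abs(limit))) is false, then limit=1, then total=2, then returns -10
eval_b: total=0, then (not ((-(total - base)) != (limit + step))) is true, then total=0, then ((abs(max(base, base)) > abs(total)) and (min(limit, 5) != abs(limit))) is false, then limit=2, then total=0, then returns 0
-10 and 0 differ, so these are not the same function on this domain.
verdict: not equivalent; witness: base=-2, step=-2, limit=0


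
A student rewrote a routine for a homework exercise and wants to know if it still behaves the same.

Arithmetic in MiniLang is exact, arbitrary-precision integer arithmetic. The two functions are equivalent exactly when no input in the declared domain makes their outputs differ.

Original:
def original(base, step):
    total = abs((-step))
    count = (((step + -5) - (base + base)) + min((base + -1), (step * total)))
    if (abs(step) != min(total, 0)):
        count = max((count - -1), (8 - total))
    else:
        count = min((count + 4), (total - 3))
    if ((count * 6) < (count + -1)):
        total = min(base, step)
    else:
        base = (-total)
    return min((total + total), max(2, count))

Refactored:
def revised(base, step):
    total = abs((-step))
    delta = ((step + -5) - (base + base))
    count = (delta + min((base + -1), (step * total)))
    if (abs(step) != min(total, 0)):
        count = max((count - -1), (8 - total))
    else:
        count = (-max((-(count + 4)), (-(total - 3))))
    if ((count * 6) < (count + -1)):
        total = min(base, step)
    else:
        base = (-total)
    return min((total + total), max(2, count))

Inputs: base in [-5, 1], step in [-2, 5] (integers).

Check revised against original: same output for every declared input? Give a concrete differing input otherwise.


The two are interchangeable: local variable names differ, min/max/abs usage differs, statement counts differ, and every declared input agrees.
One worked example (base=-3, step=-1) — original: total becomes 1; next count becomes -4; next (abs(step) != min(total, 0)) evaluates to true; next count becomes 7; next ((count * 6) < (count + -1)) evaluates to false; next base becomes -1; next final value 2; revised: total becomes 1; next delta becomes 0; next count becomes -4; next (abs(step) != min(total, 0)) evaluates to true; next count becomes 7; next ((count * 6) < (count + -1)) evaluates to false; next base becomes -1; next final value 2; agreement on 2.
Checked all 56 inputs in the declared domain: the outputs agree on every one.
verdict: equivalent


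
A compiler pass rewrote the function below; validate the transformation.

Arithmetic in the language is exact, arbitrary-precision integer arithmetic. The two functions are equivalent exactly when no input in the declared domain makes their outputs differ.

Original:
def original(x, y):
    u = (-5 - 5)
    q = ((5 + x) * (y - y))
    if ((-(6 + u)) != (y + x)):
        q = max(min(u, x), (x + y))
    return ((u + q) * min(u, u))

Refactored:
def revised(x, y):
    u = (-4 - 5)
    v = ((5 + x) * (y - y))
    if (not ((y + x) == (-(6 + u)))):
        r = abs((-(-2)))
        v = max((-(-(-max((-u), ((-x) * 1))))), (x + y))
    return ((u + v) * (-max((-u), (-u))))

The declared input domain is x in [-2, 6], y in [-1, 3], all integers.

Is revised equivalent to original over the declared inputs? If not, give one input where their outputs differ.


The rewrite breaks on x=-2, y=-1, where the results are 130 and 108.
original: u := -10 | q := 0 | ((-(6 + u)) != (y + x)): true | q := -3 | result 130
revised: u := -9 | v := 0 | (not ((y + x) == (-(6 + u)))): true | r := 2 | v := -3 | result 108
verdict: not equivalent; witness: x=-2, y=-1


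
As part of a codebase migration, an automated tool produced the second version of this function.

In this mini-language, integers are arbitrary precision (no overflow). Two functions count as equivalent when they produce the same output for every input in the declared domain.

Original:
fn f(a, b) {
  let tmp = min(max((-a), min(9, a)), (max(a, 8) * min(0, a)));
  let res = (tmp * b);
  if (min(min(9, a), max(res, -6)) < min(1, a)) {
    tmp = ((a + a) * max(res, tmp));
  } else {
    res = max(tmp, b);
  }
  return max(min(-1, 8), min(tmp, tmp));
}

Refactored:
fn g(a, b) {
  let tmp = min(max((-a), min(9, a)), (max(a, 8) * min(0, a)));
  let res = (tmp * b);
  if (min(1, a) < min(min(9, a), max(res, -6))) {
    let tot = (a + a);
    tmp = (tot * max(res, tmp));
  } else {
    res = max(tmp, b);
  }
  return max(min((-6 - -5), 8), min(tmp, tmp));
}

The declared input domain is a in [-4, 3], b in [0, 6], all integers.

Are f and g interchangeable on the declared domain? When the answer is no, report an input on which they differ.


Consider the input a=-4, b=1.
f: tmp=-32, then res=-32, then (min(min(9, a), max(res, -6)) < min(1, a)) is true, then tmp=256, then returns 256
g: tmp=-32, then res=-32, then (min(1, a) < min(min(9, a), max(res, -6))) is false, then res=1, then returns -1
256 != -1, so the rewrite changes behavior.
verdict: not equivalent; witness: a=-4, b=1


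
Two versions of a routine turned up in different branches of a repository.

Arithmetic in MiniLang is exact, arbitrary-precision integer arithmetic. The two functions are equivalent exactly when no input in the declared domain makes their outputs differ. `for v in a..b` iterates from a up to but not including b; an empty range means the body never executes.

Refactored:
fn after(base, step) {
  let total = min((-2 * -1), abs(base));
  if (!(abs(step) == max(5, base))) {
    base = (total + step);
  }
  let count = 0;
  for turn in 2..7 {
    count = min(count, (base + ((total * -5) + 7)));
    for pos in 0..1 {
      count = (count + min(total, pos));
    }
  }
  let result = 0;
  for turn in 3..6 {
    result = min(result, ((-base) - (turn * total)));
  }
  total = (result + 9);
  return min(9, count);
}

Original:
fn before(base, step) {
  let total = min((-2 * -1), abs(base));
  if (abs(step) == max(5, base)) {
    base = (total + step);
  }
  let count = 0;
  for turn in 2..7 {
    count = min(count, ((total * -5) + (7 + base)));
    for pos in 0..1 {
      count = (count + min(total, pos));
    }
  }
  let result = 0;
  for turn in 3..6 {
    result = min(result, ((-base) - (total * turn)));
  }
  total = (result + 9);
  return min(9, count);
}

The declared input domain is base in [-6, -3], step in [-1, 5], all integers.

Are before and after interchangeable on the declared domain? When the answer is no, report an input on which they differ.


Input base=-6, step=-1: -9 from before versus -2 from after.
verdict: not equivalent; witness: base=-6, step=-1


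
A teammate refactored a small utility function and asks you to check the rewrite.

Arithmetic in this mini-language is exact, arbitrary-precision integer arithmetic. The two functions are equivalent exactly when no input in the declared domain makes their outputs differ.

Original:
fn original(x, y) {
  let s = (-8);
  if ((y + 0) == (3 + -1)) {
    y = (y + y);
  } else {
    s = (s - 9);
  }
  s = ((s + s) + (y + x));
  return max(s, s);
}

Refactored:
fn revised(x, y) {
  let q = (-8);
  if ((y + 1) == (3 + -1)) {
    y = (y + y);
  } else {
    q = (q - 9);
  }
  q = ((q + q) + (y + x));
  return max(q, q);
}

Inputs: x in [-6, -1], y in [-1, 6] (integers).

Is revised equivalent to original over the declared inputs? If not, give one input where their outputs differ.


Consider the input x=-6, y=1.
original: s := -8 | ((y + 0) == (3 + -1)): false | s := -17 | s := -39 | result -39
revised: q := -8 | ((y + 1) == (3 + -1)): true | y := 2 | q := -20 | result -20
-39 vs -20 — the two versions disagree here.
verdict: not equivalent; witness: x=-6, y=1


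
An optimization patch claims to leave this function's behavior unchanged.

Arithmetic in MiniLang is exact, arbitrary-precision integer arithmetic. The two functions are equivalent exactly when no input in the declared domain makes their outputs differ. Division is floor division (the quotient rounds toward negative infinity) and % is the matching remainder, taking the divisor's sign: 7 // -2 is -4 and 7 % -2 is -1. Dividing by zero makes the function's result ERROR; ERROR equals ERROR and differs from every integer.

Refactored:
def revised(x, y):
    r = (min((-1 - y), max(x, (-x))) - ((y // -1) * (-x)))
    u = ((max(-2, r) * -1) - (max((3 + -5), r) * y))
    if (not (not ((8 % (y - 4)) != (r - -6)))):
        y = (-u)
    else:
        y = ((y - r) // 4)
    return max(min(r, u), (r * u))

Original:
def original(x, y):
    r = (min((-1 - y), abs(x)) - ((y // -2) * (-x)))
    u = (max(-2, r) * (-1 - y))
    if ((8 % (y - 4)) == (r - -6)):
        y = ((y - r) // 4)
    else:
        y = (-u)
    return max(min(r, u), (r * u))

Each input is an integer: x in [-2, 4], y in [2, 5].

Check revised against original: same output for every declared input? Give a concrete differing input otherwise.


Take x=-2, y=2.
original: r = -1; u = 3; ((8 % (y - 4)) == (r - -6)) -> false; y = -3; return -1
revised: r = 1; u = -3; (not (not ((8 % (y - 4)) != (r - -6)))) -> true; y = 3; return -3
-1 != -3, so the rewrite changes behavior.
verdict: not equivalent; witness: x=-2, y=2


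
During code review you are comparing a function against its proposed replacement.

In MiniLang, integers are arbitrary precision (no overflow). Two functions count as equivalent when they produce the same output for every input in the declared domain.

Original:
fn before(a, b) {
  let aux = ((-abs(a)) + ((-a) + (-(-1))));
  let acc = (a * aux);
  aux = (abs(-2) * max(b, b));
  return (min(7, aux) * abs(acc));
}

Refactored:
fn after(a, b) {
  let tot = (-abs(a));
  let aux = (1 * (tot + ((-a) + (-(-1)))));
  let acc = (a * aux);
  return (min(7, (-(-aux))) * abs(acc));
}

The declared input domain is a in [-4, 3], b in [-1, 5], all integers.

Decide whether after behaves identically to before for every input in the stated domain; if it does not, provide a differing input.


Take a=-4, b=-1.
before: aux becomes 1; next acc becomes -4; next aux becomes -2; next final value -8
after: tot becomes -4; next aux becomes 1; next acc becomes -4; next final value 4
-8 against 4: the behavior changed.
verdict: not equivalent; witness: a=-4, b=-1


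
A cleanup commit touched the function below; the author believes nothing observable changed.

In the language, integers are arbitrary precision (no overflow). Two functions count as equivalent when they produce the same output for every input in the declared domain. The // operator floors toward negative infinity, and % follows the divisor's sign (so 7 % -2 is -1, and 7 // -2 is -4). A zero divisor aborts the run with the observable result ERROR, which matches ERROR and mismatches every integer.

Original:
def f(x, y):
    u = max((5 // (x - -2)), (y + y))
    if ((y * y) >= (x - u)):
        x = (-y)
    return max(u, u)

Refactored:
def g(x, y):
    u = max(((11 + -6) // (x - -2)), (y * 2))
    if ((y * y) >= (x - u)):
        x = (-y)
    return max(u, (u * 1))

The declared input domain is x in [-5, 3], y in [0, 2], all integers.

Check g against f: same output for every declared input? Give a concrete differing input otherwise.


Differences: constant usage differs; also arithmetic usage differs — yet all 27 inputs agree.
verdict: equivalent


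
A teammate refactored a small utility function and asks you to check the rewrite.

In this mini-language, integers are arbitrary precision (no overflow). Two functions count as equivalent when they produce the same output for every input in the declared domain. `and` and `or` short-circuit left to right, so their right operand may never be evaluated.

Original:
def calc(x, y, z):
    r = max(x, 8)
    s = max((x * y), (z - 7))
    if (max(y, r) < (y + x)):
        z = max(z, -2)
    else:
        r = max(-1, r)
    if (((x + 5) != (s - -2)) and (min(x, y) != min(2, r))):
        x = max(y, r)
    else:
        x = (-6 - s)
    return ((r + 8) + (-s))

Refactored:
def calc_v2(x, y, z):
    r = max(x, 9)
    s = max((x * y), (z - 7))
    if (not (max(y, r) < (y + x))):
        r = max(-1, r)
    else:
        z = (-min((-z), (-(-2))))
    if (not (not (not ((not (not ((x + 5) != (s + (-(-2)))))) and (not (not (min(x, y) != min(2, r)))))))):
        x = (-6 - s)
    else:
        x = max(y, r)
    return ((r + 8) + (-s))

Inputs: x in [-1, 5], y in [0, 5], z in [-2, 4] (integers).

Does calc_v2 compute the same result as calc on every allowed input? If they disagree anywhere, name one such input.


Take x=-1, y=0, z=-2.
calc: r := 8 | s := 0 | (max(y, r) < (y + x)): false | r := 8 | (((x + 5) != (s - -2)) and (min(x, y) != min(2, r))): true | x := 8 | result 16
calc_v2: r := 9 | s := 0 | (not (max(y, r) < (y + x))): true | r := 9 | (not (not (not ((not (not ((x + 5) != (s + (-(-2)))))) and (not (not (min(x, y) != min(2, r)))))))): false | x := 9 | result 17
16 and 17 differ, so these are not the same function on this domain.
verdict: not equivalent; witness: x=-1, y=0, z=-2


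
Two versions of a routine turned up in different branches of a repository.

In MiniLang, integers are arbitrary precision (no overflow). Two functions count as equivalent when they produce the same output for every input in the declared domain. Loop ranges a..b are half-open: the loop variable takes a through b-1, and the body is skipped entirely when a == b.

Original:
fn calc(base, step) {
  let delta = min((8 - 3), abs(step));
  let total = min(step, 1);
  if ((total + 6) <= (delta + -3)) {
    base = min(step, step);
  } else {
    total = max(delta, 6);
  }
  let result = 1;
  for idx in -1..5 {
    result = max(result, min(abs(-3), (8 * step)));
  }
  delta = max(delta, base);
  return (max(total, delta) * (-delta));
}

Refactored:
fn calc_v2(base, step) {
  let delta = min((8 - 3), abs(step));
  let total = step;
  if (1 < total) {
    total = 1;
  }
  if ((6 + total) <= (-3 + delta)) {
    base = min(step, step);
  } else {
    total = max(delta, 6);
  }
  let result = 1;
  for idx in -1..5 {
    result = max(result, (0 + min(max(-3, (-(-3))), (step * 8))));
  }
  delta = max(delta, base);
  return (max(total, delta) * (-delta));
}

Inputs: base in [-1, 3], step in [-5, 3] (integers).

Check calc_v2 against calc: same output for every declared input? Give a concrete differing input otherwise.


Differences: branching structure differs, min/max/abs usage differs, statement counts differ, arithmetic usage differs, comparison usage differs, constant usage differs — yet all 45 inputs agree.
verdict: equivalent


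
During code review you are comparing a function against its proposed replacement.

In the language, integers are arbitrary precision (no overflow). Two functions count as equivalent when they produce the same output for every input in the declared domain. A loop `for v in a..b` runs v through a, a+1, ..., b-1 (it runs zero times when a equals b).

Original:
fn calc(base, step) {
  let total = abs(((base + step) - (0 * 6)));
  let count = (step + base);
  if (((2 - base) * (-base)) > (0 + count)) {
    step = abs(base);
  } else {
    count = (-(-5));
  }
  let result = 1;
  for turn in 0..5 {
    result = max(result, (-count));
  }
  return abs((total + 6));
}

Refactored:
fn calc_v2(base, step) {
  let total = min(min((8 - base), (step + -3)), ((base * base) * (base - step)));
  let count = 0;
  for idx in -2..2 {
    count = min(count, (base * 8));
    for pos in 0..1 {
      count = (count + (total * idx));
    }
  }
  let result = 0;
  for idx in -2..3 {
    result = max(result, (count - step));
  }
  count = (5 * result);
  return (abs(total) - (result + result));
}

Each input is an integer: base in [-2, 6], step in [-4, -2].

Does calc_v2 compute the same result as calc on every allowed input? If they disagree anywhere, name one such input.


On input base=-2, step=-4, calc returns 12 while calc_v2 returns 7.
verdict: not equivalent; witness: base=-2, step=-4


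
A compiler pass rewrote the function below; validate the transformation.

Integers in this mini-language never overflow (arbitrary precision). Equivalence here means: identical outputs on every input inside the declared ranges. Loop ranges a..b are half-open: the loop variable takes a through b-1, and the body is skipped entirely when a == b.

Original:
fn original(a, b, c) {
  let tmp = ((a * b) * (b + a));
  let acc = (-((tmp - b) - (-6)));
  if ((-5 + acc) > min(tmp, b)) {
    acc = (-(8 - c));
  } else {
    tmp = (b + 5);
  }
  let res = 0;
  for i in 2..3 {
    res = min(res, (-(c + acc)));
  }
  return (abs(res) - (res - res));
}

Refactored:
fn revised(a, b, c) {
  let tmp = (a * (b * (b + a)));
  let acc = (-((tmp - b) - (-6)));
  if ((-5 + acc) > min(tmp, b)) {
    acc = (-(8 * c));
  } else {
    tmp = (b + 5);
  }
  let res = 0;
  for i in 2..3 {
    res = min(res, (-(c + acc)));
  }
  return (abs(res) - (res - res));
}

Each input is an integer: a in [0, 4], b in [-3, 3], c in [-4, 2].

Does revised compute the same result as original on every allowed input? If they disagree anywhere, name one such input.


a=4, b=-3, c=-4 yields 0 from original but 28 from revised.
verdict: not equivalent; witness: a=4, b=-3, c=-4


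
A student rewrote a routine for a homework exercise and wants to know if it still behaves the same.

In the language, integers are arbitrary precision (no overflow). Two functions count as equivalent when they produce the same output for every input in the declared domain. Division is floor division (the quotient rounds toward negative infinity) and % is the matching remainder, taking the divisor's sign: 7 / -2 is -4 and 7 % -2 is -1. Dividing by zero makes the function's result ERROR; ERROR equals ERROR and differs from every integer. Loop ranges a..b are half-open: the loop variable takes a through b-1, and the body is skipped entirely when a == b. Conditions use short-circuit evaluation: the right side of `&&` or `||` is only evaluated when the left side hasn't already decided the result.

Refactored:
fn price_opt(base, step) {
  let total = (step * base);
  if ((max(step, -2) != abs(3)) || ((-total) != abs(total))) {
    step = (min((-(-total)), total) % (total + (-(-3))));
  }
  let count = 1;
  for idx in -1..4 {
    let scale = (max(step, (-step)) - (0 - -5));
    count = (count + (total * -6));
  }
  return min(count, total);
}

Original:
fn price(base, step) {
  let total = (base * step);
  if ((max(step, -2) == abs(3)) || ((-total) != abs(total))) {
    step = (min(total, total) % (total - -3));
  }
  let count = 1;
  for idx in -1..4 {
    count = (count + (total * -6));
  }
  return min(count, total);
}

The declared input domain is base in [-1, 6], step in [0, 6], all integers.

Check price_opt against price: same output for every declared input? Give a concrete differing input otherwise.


Run the pair on base=-1, step=3.
price: total becomes -3; next ((max(step, -2) == abs(3)) || ((-total) != abs(total))) evaluates to true; next hits division by zero so the output is ERROR
price_opt: total becomes -3; next ((max(step, -2) != abs(3)) || ((-total) != abs(total))) evaluates to false; next count becomes 1; next at idx=-1:; next scale becomes -2; next count becomes 19; next at idx=0:; next scale becomes -2; next count becomes 37; next at idx=1:; next scale becomes -2; next count becomes 55; next at idx=2:; next scale becomes -2; next count becomes 73; next at idx=3:; next scale becomes -2; next count becomes 91; next final value -3
ERROR != -3, so the rewrite changes behavior.
verdict: not equivalent; witness: base=-1, step=3


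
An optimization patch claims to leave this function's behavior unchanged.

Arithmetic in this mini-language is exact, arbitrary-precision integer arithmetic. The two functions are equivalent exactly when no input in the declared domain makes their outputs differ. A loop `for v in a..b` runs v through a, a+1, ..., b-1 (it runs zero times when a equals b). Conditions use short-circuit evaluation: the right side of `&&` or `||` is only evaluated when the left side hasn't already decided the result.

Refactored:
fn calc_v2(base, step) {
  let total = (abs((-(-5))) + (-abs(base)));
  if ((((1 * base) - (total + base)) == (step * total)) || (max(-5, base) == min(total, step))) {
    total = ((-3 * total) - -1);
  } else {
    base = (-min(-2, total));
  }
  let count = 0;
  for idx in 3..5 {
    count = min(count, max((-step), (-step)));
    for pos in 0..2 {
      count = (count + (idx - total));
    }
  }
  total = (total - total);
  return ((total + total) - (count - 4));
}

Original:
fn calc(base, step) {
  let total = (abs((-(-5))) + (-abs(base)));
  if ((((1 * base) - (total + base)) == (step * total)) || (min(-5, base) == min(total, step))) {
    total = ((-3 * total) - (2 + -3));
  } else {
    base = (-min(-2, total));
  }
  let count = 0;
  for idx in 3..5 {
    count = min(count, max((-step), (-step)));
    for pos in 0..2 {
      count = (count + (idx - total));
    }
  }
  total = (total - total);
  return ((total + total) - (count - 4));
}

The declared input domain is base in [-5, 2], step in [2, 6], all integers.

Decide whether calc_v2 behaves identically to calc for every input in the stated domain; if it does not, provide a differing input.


The rewrite breaks on base=2, step=2, where the results are 4 and -18.
calc: total := 3 | ((((1 * base) - (total + base)) == (step * total)) || (min(-5, base) == min(total, step))): false | base := 2 | count := 0 | iter idx=3: | count := -2 | iter pos=0: | count := -2 | iter pos=1: | count := -2 | iter idx=4: | count := -2 | iter pos=0: | count := -1 | iter pos=1: | count := 0 | total := 0 | result 4
calc_v2: total := 3 | ((((1 * base) - (total + base)) == (step * total)) || (max(-5, base) == min(total, step))): true | total := -8 | count := 0 | iter idx=3: | count := -2 | iter pos=0: | count := 9 | iter pos=1: | count := 20 | iter idx=4: | count := -2 | iter pos=0: | count := 10 | iter pos=1: | count := 22 | total := 0 | result -18
verdict: not equivalent; witness: base=2, step=2
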